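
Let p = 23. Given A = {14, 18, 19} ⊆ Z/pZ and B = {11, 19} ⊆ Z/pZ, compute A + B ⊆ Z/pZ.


Work in Z/23Z: reduce every sum a + b modulo 23.
Enumerate all 6 pairs:
a = 14: 14+11=2, 14+19=10
a = 18: 18+11=6, 18+19=14
a = 19: 19+11=7, 19+19=15
Distinct residues collected: {2, 6, 7, 10, 14, 15}
|A + B| = 6 (out of 23 total residues).

A + B = {2, 6, 7, 10, 14, 15}


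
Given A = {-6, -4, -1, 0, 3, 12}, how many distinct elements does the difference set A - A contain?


A - A = {a - a' : a, a' ∈ A}; |A| = 6.
Bounds: 2|A|-1 ≤ |A - A| ≤ |A|² - |A| + 1, i.e. 11 ≤ |A - A| ≤ 31.
Note: 0 ∈ A - A always (from a - a). The set is symmetric: if d ∈ A - A then -d ∈ A - A.
Enumerate nonzero differences d = a - a' with a > a' (then include -d):
Positive differences: {1, 2, 3, 4, 5, 6, 7, 9, 12, 13, 16, 18}
Full difference set: {0} ∪ (positive diffs) ∪ (negative diffs).
|A - A| = 1 + 2·12 = 25 (matches direct enumeration: 25).

|A - A| = 25


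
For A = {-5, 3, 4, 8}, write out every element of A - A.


A - A = {a - a' : a, a' ∈ A}.
Compute a - a' for each ordered pair (a, a'):
a = -5: -5--5=0, -5-3=-8, -5-4=-9, -5-8=-13
a = 3: 3--5=8, 3-3=0, 3-4=-1, 3-8=-5
a = 4: 4--5=9, 4-3=1, 4-4=0, 4-8=-4
a = 8: 8--5=13, 8-3=5, 8-4=4, 8-8=0
Collecting distinct values (and noting 0 appears from a-a):
A - A = {-13, -9, -8, -5, -4, -1, 0, 1, 4, 5, 8, 9, 13}
|A - A| = 13

A - A = {-13, -9, -8, -5, -4, -1, 0, 1, 4, 5, 8, 9, 13}


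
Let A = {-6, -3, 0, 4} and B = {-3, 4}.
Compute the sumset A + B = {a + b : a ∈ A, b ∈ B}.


A + B = {a + b : a ∈ A, b ∈ B}.
Enumerate all |A|·|B| = 4·2 = 8 pairs (a, b) and collect distinct sums.
a = -6: -6+-3=-9, -6+4=-2
a = -3: -3+-3=-6, -3+4=1
a = 0: 0+-3=-3, 0+4=4
a = 4: 4+-3=1, 4+4=8
Collecting distinct sums: A + B = {-9, -6, -3, -2, 1, 4, 8}
|A + B| = 7

A + B = {-9, -6, -3, -2, 1, 4, 8}


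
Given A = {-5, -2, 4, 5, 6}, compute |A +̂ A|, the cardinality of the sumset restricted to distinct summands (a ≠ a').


Restricted sumset: A +̂ A = {a + a' : a ∈ A, a' ∈ A, a ≠ a'}.
Equivalently, take A + A and drop any sum 2a that is achievable ONLY as a + a for a ∈ A (i.e. sums representable only with equal summands).
Enumerate pairs (a, a') with a < a' (symmetric, so each unordered pair gives one sum; this covers all a ≠ a'):
  -5 + -2 = -7
  -5 + 4 = -1
  -5 + 5 = 0
  -5 + 6 = 1
  -2 + 4 = 2
  -2 + 5 = 3
  -2 + 6 = 4
  4 + 5 = 9
  4 + 6 = 10
  5 + 6 = 11
Collected distinct sums: {-7, -1, 0, 1, 2, 3, 4, 9, 10, 11}
|A +̂ A| = 10
(Reference bound: |A +̂ A| ≥ 2|A| - 3 for |A| ≥ 2, with |A| = 5 giving ≥ 7.)

|A +̂ A| = 10


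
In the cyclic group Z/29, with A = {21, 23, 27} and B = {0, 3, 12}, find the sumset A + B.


Work in Z/29Z: reduce every sum a + b modulo 29.
Enumerate all 9 pairs:
a = 21: 21+0=21, 21+3=24, 21+12=4
a = 23: 23+0=23, 23+3=26, 23+12=6
a = 27: 27+0=27, 27+3=1, 27+12=10
Distinct residues collected: {1, 4, 6, 10, 21, 23, 24, 26, 27}
|A + B| = 9 (out of 29 total residues).

A + B = {1, 4, 6, 10, 21, 23, 24, 26, 27}


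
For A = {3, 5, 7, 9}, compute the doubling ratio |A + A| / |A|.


|A| = 4.
Compute A + A by enumerating all 16 pairs.
A + A = {6, 8, 10, 12, 14, 16, 18}, so |A + A| = 7.
K = |A + A| / |A| = 7/4 (already in lowest terms) ≈ 1.7500.
Reference: AP of size 4 gives K = 7/4 ≈ 1.7500; a fully generic set of size 4 gives K ≈ 2.5000.

|A| = 4, |A + A| = 7, K = 7/4.


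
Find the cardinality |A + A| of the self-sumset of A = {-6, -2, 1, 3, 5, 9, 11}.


A + A = {a + a' : a, a' ∈ A}; |A| = 7.
General bounds: 2|A| - 1 ≤ |A + A| ≤ |A|(|A|+1)/2, i.e. 13 ≤ |A + A| ≤ 28.
Lower bound 2|A|-1 is attained iff A is an arithmetic progression.
Enumerate sums a + a' for a ≤ a' (symmetric, so this suffices):
a = -6: -6+-6=-12, -6+-2=-8, -6+1=-5, -6+3=-3, -6+5=-1, -6+9=3, -6+11=5
a = -2: -2+-2=-4, -2+1=-1, -2+3=1, -2+5=3, -2+9=7, -2+11=9
a = 1: 1+1=2, 1+3=4, 1+5=6, 1+9=10, 1+11=12
a = 3: 3+3=6, 3+5=8, 3+9=12, 3+11=14
a = 5: 5+5=10, 5+9=14, 5+11=16
a = 9: 9+9=18, 9+11=20
a = 11: 11+11=22
Distinct sums: {-12, -8, -5, -4, -3, -1, 1, 2, 3, 4, 5, 6, 7, 8, 9, 10, 12, 14, 16, 18, 20, 22}
|A + A| = 22

|A + A| = 22


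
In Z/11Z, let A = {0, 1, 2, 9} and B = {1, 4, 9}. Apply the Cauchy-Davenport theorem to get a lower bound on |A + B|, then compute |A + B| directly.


Cauchy-Davenport: |A + B| ≥ min(p, |A| + |B| - 1) for A, B nonempty in Z/pZ.
|A| = 4, |B| = 3, p = 11.
CD lower bound = min(11, 4 + 3 - 1) = min(11, 6) = 6.
Compute A + B mod 11 directly:
a = 0: 0+1=1, 0+4=4, 0+9=9
a = 1: 1+1=2, 1+4=5, 1+9=10
a = 2: 2+1=3, 2+4=6, 2+9=0
a = 9: 9+1=10, 9+4=2, 9+9=7
A + B = {0, 1, 2, 3, 4, 5, 6, 7, 9, 10}, so |A + B| = 10.
Verify: 10 ≥ 6? Yes ✓.

CD lower bound = 6, actual |A + B| = 10.


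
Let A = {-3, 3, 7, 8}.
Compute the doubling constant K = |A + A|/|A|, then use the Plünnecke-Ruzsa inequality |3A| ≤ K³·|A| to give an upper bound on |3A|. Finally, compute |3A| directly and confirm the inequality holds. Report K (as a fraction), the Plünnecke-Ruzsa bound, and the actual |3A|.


|A| = 4.
Step 1: Compute A + A by enumerating all 16 pairs.
A + A = {-6, 0, 4, 5, 6, 10, 11, 14, 15, 16}, so |A + A| = 10.
Step 2: Doubling constant K = |A + A|/|A| = 10/4 = 10/4 ≈ 2.5000.
Step 3: Plünnecke-Ruzsa gives |3A| ≤ K³·|A| = (2.5000)³ · 4 ≈ 62.5000.
Step 4: Compute 3A = A + A + A directly by enumerating all triples (a,b,c) ∈ A³; |3A| = 19.
Step 5: Check 19 ≤ 62.5000? Yes ✓.

K = 10/4, Plünnecke-Ruzsa bound K³|A| ≈ 62.5000, |3A| = 19, inequality holds.


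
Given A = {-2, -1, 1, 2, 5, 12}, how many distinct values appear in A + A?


A + A = {a + a' : a, a' ∈ A}; |A| = 6.
General bounds: 2|A| - 1 ≤ |A + A| ≤ |A|(|A|+1)/2, i.e. 11 ≤ |A + A| ≤ 21.
Lower bound 2|A|-1 is attained iff A is an arithmetic progression.
Enumerate sums a + a' for a ≤ a' (symmetric, so this suffices):
a = -2: -2+-2=-4, -2+-1=-3, -2+1=-1, -2+2=0, -2+5=3, -2+12=10
a = -1: -1+-1=-2, -1+1=0, -1+2=1, -1+5=4, -1+12=11
a = 1: 1+1=2, 1+2=3, 1+5=6, 1+12=13
a = 2: 2+2=4, 2+5=7, 2+12=14
a = 5: 5+5=10, 5+12=17
a = 12: 12+12=24
Distinct sums: {-4, -3, -2, -1, 0, 1, 2, 3, 4, 6, 7, 10, 11, 13, 14, 17, 24}
|A + A| = 17

|A + A| = 17


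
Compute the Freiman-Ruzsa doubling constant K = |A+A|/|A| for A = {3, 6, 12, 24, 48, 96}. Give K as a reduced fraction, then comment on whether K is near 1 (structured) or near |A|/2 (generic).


|A| = 6.
Compute A + A by enumerating all 36 pairs.
A + A = {6, 9, 12, 15, 18, 24, 27, 30, 36, 48, 51, 54, 60, 72, 96, 99, 102, 108, 120, 144, 192}, so |A + A| = 21.
K = |A + A| / |A| = 21/6 = 7/2 ≈ 3.5000.
Reference: AP of size 6 gives K = 11/6 ≈ 1.8333; a fully generic set of size 6 gives K ≈ 3.5000.

|A| = 6, |A + A| = 21, K = 21/6 = 7/2.


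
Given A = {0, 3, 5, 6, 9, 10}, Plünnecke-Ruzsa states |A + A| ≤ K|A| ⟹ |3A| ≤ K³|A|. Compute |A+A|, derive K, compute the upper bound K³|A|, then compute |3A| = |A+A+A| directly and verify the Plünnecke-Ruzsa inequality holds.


|A| = 6.
Step 1: Compute A + A by enumerating all 36 pairs.
A + A = {0, 3, 5, 6, 8, 9, 10, 11, 12, 13, 14, 15, 16, 18, 19, 20}, so |A + A| = 16.
Step 2: Doubling constant K = |A + A|/|A| = 16/6 = 16/6 ≈ 2.6667.
Step 3: Plünnecke-Ruzsa gives |3A| ≤ K³·|A| = (2.6667)³ · 6 ≈ 113.7778.
Step 4: Compute 3A = A + A + A directly by enumerating all triples (a,b,c) ∈ A³; |3A| = 27.
Step 5: Check 27 ≤ 113.7778? Yes ✓.

K = 16/6, Plünnecke-Ruzsa bound K³|A| ≈ 113.7778, |3A| = 27, inequality holds.


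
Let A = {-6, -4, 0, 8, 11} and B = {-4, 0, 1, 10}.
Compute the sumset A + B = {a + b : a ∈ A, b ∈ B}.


A + B = {a + b : a ∈ A, b ∈ B}.
Enumerate all |A|·|B| = 5·4 = 20 pairs (a, b) and collect distinct sums.
a = -6: -6+-4=-10, -6+0=-6, -6+1=-5, -6+10=4
a = -4: -4+-4=-8, -4+0=-4, -4+1=-3, -4+10=6
a = 0: 0+-4=-4, 0+0=0, 0+1=1, 0+10=10
a = 8: 8+-4=4, 8+0=8, 8+1=9, 8+10=18
a = 11: 11+-4=7, 11+0=11, 11+1=12, 11+10=21
Collecting distinct sums: A + B = {-10, -8, -6, -5, -4, -3, 0, 1, 4, 6, 7, 8, 9, 10, 11, 12, 18, 21}
|A + B| = 18

A + B = {-10, -8, -6, -5, -4, -3, 0, 1, 4, 6, 7, 8, 9, 10, 11, 12, 18, 21}


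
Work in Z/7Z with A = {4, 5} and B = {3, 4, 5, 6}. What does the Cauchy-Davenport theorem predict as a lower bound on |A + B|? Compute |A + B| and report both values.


Cauchy-Davenport: |A + B| ≥ min(p, |A| + |B| - 1) for A, B nonempty in Z/pZ.
|A| = 2, |B| = 4, p = 7.
CD lower bound = min(7, 2 + 4 - 1) = min(7, 5) = 5.
Compute A + B mod 7 directly:
a = 4: 4+3=0, 4+4=1, 4+5=2, 4+6=3
a = 5: 5+3=1, 5+4=2, 5+5=3, 5+6=4
A + B = {0, 1, 2, 3, 4}, so |A + B| = 5.
Verify: 5 ≥ 5? Yes ✓.

CD lower bound = 5, actual |A + B| = 5.


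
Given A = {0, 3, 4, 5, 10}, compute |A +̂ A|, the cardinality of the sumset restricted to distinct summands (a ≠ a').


Restricted sumset: A +̂ A = {a + a' : a ∈ A, a' ∈ A, a ≠ a'}.
Equivalently, take A + A and drop any sum 2a that is achievable ONLY as a + a for a ∈ A (i.e. sums representable only with equal summands).
Enumerate pairs (a, a') with a < a' (symmetric, so each unordered pair gives one sum; this covers all a ≠ a'):
  0 + 3 = 3
  0 + 4 = 4
  0 + 5 = 5
  0 + 10 = 10
  3 + 4 = 7
  3 + 5 = 8
  3 + 10 = 13
  4 + 5 = 9
  4 + 10 = 14
  5 + 10 = 15
Collected distinct sums: {3, 4, 5, 7, 8, 9, 10, 13, 14, 15}
|A +̂ A| = 10
(Reference bound: |A +̂ A| ≥ 2|A| - 3 for |A| ≥ 2, with |A| = 5 giving ≥ 7.)

|A +̂ A| = 10


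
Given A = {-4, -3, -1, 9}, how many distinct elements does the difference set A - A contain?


A - A = {a - a' : a, a' ∈ A}; |A| = 4.
Bounds: 2|A|-1 ≤ |A - A| ≤ |A|² - |A| + 1, i.e. 7 ≤ |A - A| ≤ 13.
Note: 0 ∈ A - A always (from a - a). The set is symmetric: if d ∈ A - A then -d ∈ A - A.
Enumerate nonzero differences d = a - a' with a > a' (then include -d):
Positive differences: {1, 2, 3, 10, 12, 13}
Full difference set: {0} ∪ (positive diffs) ∪ (negative diffs).
|A - A| = 1 + 2·6 = 13 (matches direct enumeration: 13).

|A - A| = 13


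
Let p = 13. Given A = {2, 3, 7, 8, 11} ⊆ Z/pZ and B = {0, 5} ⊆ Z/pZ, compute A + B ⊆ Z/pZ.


Work in Z/13Z: reduce every sum a + b modulo 13.
Enumerate all 10 pairs:
a = 2: 2+0=2, 2+5=7
a = 3: 3+0=3, 3+5=8
a = 7: 7+0=7, 7+5=12
a = 8: 8+0=8, 8+5=0
a = 11: 11+0=11, 11+5=3
Distinct residues collected: {0, 2, 3, 7, 8, 11, 12}
|A + B| = 7 (out of 13 total residues).

A + B = {0, 2, 3, 7, 8, 11, 12}


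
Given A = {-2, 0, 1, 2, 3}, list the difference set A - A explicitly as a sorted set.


A - A = {a - a' : a, a' ∈ A}.
Compute a - a' for each ordered pair (a, a'):
a = -2: -2--2=0, -2-0=-2, -2-1=-3, -2-2=-4, -2-3=-5
a = 0: 0--2=2, 0-0=0, 0-1=-1, 0-2=-2, 0-3=-3
a = 1: 1--2=3, 1-0=1, 1-1=0, 1-2=-1, 1-3=-2
a = 2: 2--2=4, 2-0=2, 2-1=1, 2-2=0, 2-3=-1
a = 3: 3--2=5, 3-0=3, 3-1=2, 3-2=1, 3-3=0
Collecting distinct values (and noting 0 appears from a-a):
A - A = {-5, -4, -3, -2, -1, 0, 1, 2, 3, 4, 5}
|A - A| = 11

A - A = {-5, -4, -3, -2, -1, 0, 1, 2, 3, 4, 5}


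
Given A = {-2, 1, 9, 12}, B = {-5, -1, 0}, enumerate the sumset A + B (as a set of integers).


A + B = {a + b : a ∈ A, b ∈ B}.
Enumerate all |A|·|B| = 4·3 = 12 pairs (a, b) and collect distinct sums.
a = -2: -2+-5=-7, -2+-1=-3, -2+0=-2
a = 1: 1+-5=-4, 1+-1=0, 1+0=1
a = 9: 9+-5=4, 9+-1=8, 9+0=9
a = 12: 12+-5=7, 12+-1=11, 12+0=12
Collecting distinct sums: A + B = {-7, -4, -3, -2, 0, 1, 4, 7, 8, 9, 11, 12}
|A + B| = 12

A + B = {-7, -4, -3, -2, 0, 1, 4, 7, 8, 9, 11, 12}


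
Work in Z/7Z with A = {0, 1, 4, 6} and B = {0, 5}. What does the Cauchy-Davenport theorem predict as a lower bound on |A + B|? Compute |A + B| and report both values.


Cauchy-Davenport: |A + B| ≥ min(p, |A| + |B| - 1) for A, B nonempty in Z/pZ.
|A| = 4, |B| = 2, p = 7.
CD lower bound = min(7, 4 + 2 - 1) = min(7, 5) = 5.
Compute A + B mod 7 directly:
a = 0: 0+0=0, 0+5=5
a = 1: 1+0=1, 1+5=6
a = 4: 4+0=4, 4+5=2
a = 6: 6+0=6, 6+5=4
A + B = {0, 1, 2, 4, 5, 6}, so |A + B| = 6.
Verify: 6 ≥ 5? Yes ✓.

CD lower bound = 5, actual |A + B| = 6.


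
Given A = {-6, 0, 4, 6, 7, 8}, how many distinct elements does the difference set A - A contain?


A - A = {a - a' : a, a' ∈ A}; |A| = 6.
Bounds: 2|A|-1 ≤ |A - A| ≤ |A|² - |A| + 1, i.e. 11 ≤ |A - A| ≤ 31.
Note: 0 ∈ A - A always (from a - a). The set is symmetric: if d ∈ A - A then -d ∈ A - A.
Enumerate nonzero differences d = a - a' with a > a' (then include -d):
Positive differences: {1, 2, 3, 4, 6, 7, 8, 10, 12, 13, 14}
Full difference set: {0} ∪ (positive diffs) ∪ (negative diffs).
|A - A| = 1 + 2·11 = 23 (matches direct enumeration: 23).

|A - A| = 23


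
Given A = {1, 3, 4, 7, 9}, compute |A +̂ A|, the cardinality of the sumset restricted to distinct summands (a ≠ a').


Restricted sumset: A +̂ A = {a + a' : a ∈ A, a' ∈ A, a ≠ a'}.
Equivalently, take A + A and drop any sum 2a that is achievable ONLY as a + a for a ∈ A (i.e. sums representable only with equal summands).
Enumerate pairs (a, a') with a < a' (symmetric, so each unordered pair gives one sum; this covers all a ≠ a'):
  1 + 3 = 4
  1 + 4 = 5
  1 + 7 = 8
  1 + 9 = 10
  3 + 4 = 7
  3 + 7 = 10
  3 + 9 = 12
  4 + 7 = 11
  4 + 9 = 13
  7 + 9 = 16
Collected distinct sums: {4, 5, 7, 8, 10, 11, 12, 13, 16}
|A +̂ A| = 9
(Reference bound: |A +̂ A| ≥ 2|A| - 3 for |A| ≥ 2, with |A| = 5 giving ≥ 7.)

|A +̂ A| = 9


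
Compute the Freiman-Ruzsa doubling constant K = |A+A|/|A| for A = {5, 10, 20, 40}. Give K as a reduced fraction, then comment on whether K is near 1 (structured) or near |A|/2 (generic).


|A| = 4.
Compute A + A by enumerating all 16 pairs.
A + A = {10, 15, 20, 25, 30, 40, 45, 50, 60, 80}, so |A + A| = 10.
K = |A + A| / |A| = 10/4 = 5/2 ≈ 2.5000.
Reference: AP of size 4 gives K = 7/4 ≈ 1.7500; a fully generic set of size 4 gives K ≈ 2.5000.

|A| = 4, |A + A| = 10, K = 10/4 = 5/2.


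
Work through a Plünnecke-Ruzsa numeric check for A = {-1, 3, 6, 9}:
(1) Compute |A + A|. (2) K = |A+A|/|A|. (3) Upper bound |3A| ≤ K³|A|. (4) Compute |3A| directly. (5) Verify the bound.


|A| = 4.
Step 1: Compute A + A by enumerating all 16 pairs.
A + A = {-2, 2, 5, 6, 8, 9, 12, 15, 18}, so |A + A| = 9.
Step 2: Doubling constant K = |A + A|/|A| = 9/4 = 9/4 ≈ 2.2500.
Step 3: Plünnecke-Ruzsa gives |3A| ≤ K³·|A| = (2.2500)³ · 4 ≈ 45.5625.
Step 4: Compute 3A = A + A + A directly by enumerating all triples (a,b,c) ∈ A³; |3A| = 16.
Step 5: Check 16 ≤ 45.5625? Yes ✓.

K = 9/4, Plünnecke-Ruzsa bound K³|A| ≈ 45.5625, |3A| = 16, inequality holds.


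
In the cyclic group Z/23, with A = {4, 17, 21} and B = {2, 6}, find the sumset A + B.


Work in Z/23Z: reduce every sum a + b modulo 23.
Enumerate all 6 pairs:
a = 4: 4+2=6, 4+6=10
a = 17: 17+2=19, 17+6=0
a = 21: 21+2=0, 21+6=4
Distinct residues collected: {0, 4, 6, 10, 19}
|A + B| = 5 (out of 23 total residues).

A + B = {0, 4, 6, 10, 19}


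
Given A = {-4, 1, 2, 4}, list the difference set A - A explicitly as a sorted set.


A - A = {a - a' : a, a' ∈ A}.
Compute a - a' for each ordered pair (a, a'):
a = -4: -4--4=0, -4-1=-5, -4-2=-6, -4-4=-8
a = 1: 1--4=5, 1-1=0, 1-2=-1, 1-4=-3
a = 2: 2--4=6, 2-1=1, 2-2=0, 2-4=-2
a = 4: 4--4=8, 4-1=3, 4-2=2, 4-4=0
Collecting distinct values (and noting 0 appears from a-a):
A - A = {-8, -6, -5, -3, -2, -1, 0, 1, 2, 3, 5, 6, 8}
|A - A| = 13

A - A = {-8, -6, -5, -3, -2, -1, 0, 1, 2, 3, 5, 6, 8}


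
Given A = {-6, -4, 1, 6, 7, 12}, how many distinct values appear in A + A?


A + A = {a + a' : a, a' ∈ A}; |A| = 6.
General bounds: 2|A| - 1 ≤ |A + A| ≤ |A|(|A|+1)/2, i.e. 11 ≤ |A + A| ≤ 21.
Lower bound 2|A|-1 is attained iff A is an arithmetic progression.
Enumerate sums a + a' for a ≤ a' (symmetric, so this suffices):
a = -6: -6+-6=-12, -6+-4=-10, -6+1=-5, -6+6=0, -6+7=1, -6+12=6
a = -4: -4+-4=-8, -4+1=-3, -4+6=2, -4+7=3, -4+12=8
a = 1: 1+1=2, 1+6=7, 1+7=8, 1+12=13
a = 6: 6+6=12, 6+7=13, 6+12=18
a = 7: 7+7=14, 7+12=19
a = 12: 12+12=24
Distinct sums: {-12, -10, -8, -5, -3, 0, 1, 2, 3, 6, 7, 8, 12, 13, 14, 18, 19, 24}
|A + A| = 18

|A + A| = 18


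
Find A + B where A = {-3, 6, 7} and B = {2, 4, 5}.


A + B = {a + b : a ∈ A, b ∈ B}.
Enumerate all |A|·|B| = 3·3 = 9 pairs (a, b) and collect distinct sums.
a = -3: -3+2=-1, -3+4=1, -3+5=2
a = 6: 6+2=8, 6+4=10, 6+5=11
a = 7: 7+2=9, 7+4=11, 7+5=12
Collecting distinct sums: A + B = {-1, 1, 2, 8, 9, 10, 11, 12}
|A + B| = 8

A + B = {-1, 1, 2, 8, 9, 10, 11, 12}


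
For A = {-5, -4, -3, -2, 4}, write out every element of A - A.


A - A = {a - a' : a, a' ∈ A}.
Compute a - a' for each ordered pair (a, a'):
a = -5: -5--5=0, -5--4=-1, -5--3=-2, -5--2=-3, -5-4=-9
a = -4: -4--5=1, -4--4=0, -4--3=-1, -4--2=-2, -4-4=-8
a = -3: -3--5=2, -3--4=1, -3--3=0, -3--2=-1, -3-4=-7
a = -2: -2--5=3, -2--4=2, -2--3=1, -2--2=0, -2-4=-6
a = 4: 4--5=9, 4--4=8, 4--3=7, 4--2=6, 4-4=0
Collecting distinct values (and noting 0 appears from a-a):
A - A = {-9, -8, -7, -6, -3, -2, -1, 0, 1, 2, 3, 6, 7, 8, 9}
|A - A| = 15

A - A = {-9, -8, -7, -6, -3, -2, -1, 0, 1, 2, 3, 6, 7, 8, 9}


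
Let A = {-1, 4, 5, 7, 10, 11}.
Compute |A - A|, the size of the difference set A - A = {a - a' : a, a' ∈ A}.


A - A = {a - a' : a, a' ∈ A}; |A| = 6.
Bounds: 2|A|-1 ≤ |A - A| ≤ |A|² - |A| + 1, i.e. 11 ≤ |A - A| ≤ 31.
Note: 0 ∈ A - A always (from a - a). The set is symmetric: if d ∈ A - A then -d ∈ A - A.
Enumerate nonzero differences d = a - a' with a > a' (then include -d):
Positive differences: {1, 2, 3, 4, 5, 6, 7, 8, 11, 12}
Full difference set: {0} ∪ (positive diffs) ∪ (negative diffs).
|A - A| = 1 + 2·10 = 21 (matches direct enumeration: 21).

|A - A| = 21


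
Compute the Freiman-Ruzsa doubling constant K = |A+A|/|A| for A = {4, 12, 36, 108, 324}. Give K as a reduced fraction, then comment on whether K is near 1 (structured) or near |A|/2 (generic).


|A| = 5.
Compute A + A by enumerating all 25 pairs.
A + A = {8, 16, 24, 40, 48, 72, 112, 120, 144, 216, 328, 336, 360, 432, 648}, so |A + A| = 15.
K = |A + A| / |A| = 15/5 = 3/1 ≈ 3.0000.
Reference: AP of size 5 gives K = 9/5 ≈ 1.8000; a fully generic set of size 5 gives K ≈ 3.0000.

|A| = 5, |A + A| = 15, K = 15/5 = 3/1.


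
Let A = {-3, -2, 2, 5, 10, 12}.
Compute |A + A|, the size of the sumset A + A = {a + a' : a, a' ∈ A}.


A + A = {a + a' : a, a' ∈ A}; |A| = 6.
General bounds: 2|A| - 1 ≤ |A + A| ≤ |A|(|A|+1)/2, i.e. 11 ≤ |A + A| ≤ 21.
Lower bound 2|A|-1 is attained iff A is an arithmetic progression.
Enumerate sums a + a' for a ≤ a' (symmetric, so this suffices):
a = -3: -3+-3=-6, -3+-2=-5, -3+2=-1, -3+5=2, -3+10=7, -3+12=9
a = -2: -2+-2=-4, -2+2=0, -2+5=3, -2+10=8, -2+12=10
a = 2: 2+2=4, 2+5=7, 2+10=12, 2+12=14
a = 5: 5+5=10, 5+10=15, 5+12=17
a = 10: 10+10=20, 10+12=22
a = 12: 12+12=24
Distinct sums: {-6, -5, -4, -1, 0, 2, 3, 4, 7, 8, 9, 10, 12, 14, 15, 17, 20, 22, 24}
|A + A| = 19

|A + A| = 19


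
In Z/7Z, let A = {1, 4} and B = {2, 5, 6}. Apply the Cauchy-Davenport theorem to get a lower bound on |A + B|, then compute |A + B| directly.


Cauchy-Davenport: |A + B| ≥ min(p, |A| + |B| - 1) for A, B nonempty in Z/pZ.
|A| = 2, |B| = 3, p = 7.
CD lower bound = min(7, 2 + 3 - 1) = min(7, 4) = 4.
Compute A + B mod 7 directly:
a = 1: 1+2=3, 1+5=6, 1+6=0
a = 4: 4+2=6, 4+5=2, 4+6=3
A + B = {0, 2, 3, 6}, so |A + B| = 4.
Verify: 4 ≥ 4? Yes ✓.

CD lower bound = 4, actual |A + B| = 4.


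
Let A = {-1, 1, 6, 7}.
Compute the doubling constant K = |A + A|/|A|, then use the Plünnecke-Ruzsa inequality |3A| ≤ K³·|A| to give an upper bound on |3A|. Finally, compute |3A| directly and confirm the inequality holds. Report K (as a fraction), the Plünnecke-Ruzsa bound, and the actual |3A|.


|A| = 4.
Step 1: Compute A + A by enumerating all 16 pairs.
A + A = {-2, 0, 2, 5, 6, 7, 8, 12, 13, 14}, so |A + A| = 10.
Step 2: Doubling constant K = |A + A|/|A| = 10/4 = 10/4 ≈ 2.5000.
Step 3: Plünnecke-Ruzsa gives |3A| ≤ K³·|A| = (2.5000)³ · 4 ≈ 62.5000.
Step 4: Compute 3A = A + A + A directly by enumerating all triples (a,b,c) ∈ A³; |3A| = 19.
Step 5: Check 19 ≤ 62.5000? Yes ✓.

K = 10/4, Plünnecke-Ruzsa bound K³|A| ≈ 62.5000, |3A| = 19, inequality holds.


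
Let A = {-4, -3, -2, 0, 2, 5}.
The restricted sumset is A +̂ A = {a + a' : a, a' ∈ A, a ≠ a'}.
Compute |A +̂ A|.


Restricted sumset: A +̂ A = {a + a' : a ∈ A, a' ∈ A, a ≠ a'}.
Equivalently, take A + A and drop any sum 2a that is achievable ONLY as a + a for a ∈ A (i.e. sums representable only with equal summands).
Enumerate pairs (a, a') with a < a' (symmetric, so each unordered pair gives one sum; this covers all a ≠ a'):
  -4 + -3 = -7
  -4 + -2 = -6
  -4 + 0 = -4
  -4 + 2 = -2
  -4 + 5 = 1
  -3 + -2 = -5
  -3 + 0 = -3
  -3 + 2 = -1
  -3 + 5 = 2
  -2 + 0 = -2
  -2 + 2 = 0
  -2 + 5 = 3
  0 + 2 = 2
  0 + 5 = 5
  2 + 5 = 7
Collected distinct sums: {-7, -6, -5, -4, -3, -2, -1, 0, 1, 2, 3, 5, 7}
|A +̂ A| = 13
(Reference bound: |A +̂ A| ≥ 2|A| - 3 for |A| ≥ 2, with |A| = 6 giving ≥ 9.)

|A +̂ A| = 13


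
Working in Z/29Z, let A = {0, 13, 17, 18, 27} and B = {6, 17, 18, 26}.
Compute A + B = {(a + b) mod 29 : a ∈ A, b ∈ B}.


Work in Z/29Z: reduce every sum a + b modulo 29.
Enumerate all 20 pairs:
a = 0: 0+6=6, 0+17=17, 0+18=18, 0+26=26
a = 13: 13+6=19, 13+17=1, 13+18=2, 13+26=10
a = 17: 17+6=23, 17+17=5, 17+18=6, 17+26=14
a = 18: 18+6=24, 18+17=6, 18+18=7, 18+26=15
a = 27: 27+6=4, 27+17=15, 27+18=16, 27+26=24
Distinct residues collected: {1, 2, 4, 5, 6, 7, 10, 14, 15, 16, 17, 18, 19, 23, 24, 26}
|A + B| = 16 (out of 29 total residues).

A + B = {1, 2, 4, 5, 6, 7, 10, 14, 15, 16, 17, 18, 19, 23, 24, 26}


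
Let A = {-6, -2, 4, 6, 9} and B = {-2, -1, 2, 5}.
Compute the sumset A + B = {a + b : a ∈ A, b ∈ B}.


A + B = {a + b : a ∈ A, b ∈ B}.
Enumerate all |A|·|B| = 5·4 = 20 pairs (a, b) and collect distinct sums.
a = -6: -6+-2=-8, -6+-1=-7, -6+2=-4, -6+5=-1
a = -2: -2+-2=-4, -2+-1=-3, -2+2=0, -2+5=3
a = 4: 4+-2=2, 4+-1=3, 4+2=6, 4+5=9
a = 6: 6+-2=4, 6+-1=5, 6+2=8, 6+5=11
a = 9: 9+-2=7, 9+-1=8, 9+2=11, 9+5=14
Collecting distinct sums: A + B = {-8, -7, -4, -3, -1, 0, 2, 3, 4, 5, 6, 7, 8, 9, 11, 14}
|A + B| = 16

A + B = {-8, -7, -4, -3, -1, 0, 2, 3, 4, 5, 6, 7, 8, 9, 11, 14}


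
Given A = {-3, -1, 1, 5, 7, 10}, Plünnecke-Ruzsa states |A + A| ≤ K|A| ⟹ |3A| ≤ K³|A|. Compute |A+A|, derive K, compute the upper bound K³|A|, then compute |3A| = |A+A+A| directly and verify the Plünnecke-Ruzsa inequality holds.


|A| = 6.
Step 1: Compute A + A by enumerating all 36 pairs.
A + A = {-6, -4, -2, 0, 2, 4, 6, 7, 8, 9, 10, 11, 12, 14, 15, 17, 20}, so |A + A| = 17.
Step 2: Doubling constant K = |A + A|/|A| = 17/6 = 17/6 ≈ 2.8333.
Step 3: Plünnecke-Ruzsa gives |3A| ≤ K³·|A| = (2.8333)³ · 6 ≈ 136.4722.
Step 4: Compute 3A = A + A + A directly by enumerating all triples (a,b,c) ∈ A³; |3A| = 30.
Step 5: Check 30 ≤ 136.4722? Yes ✓.

K = 17/6, Plünnecke-Ruzsa bound K³|A| ≈ 136.4722, |3A| = 30, inequality holds.


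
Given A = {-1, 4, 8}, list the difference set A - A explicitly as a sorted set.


A - A = {a - a' : a, a' ∈ A}.
Compute a - a' for each ordered pair (a, a'):
a = -1: -1--1=0, -1-4=-5, -1-8=-9
a = 4: 4--1=5, 4-4=0, 4-8=-4
a = 8: 8--1=9, 8-4=4, 8-8=0
Collecting distinct values (and noting 0 appears from a-a):
A - A = {-9, -5, -4, 0, 4, 5, 9}
|A - A| = 7

A - A = {-9, -5, -4, 0, 4, 5, 9}


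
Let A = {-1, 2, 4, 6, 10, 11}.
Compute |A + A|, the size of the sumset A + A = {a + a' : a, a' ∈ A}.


A + A = {a + a' : a, a' ∈ A}; |A| = 6.
General bounds: 2|A| - 1 ≤ |A + A| ≤ |A|(|A|+1)/2, i.e. 11 ≤ |A + A| ≤ 21.
Lower bound 2|A|-1 is attained iff A is an arithmetic progression.
Enumerate sums a + a' for a ≤ a' (symmetric, so this suffices):
a = -1: -1+-1=-2, -1+2=1, -1+4=3, -1+6=5, -1+10=9, -1+11=10
a = 2: 2+2=4, 2+4=6, 2+6=8, 2+10=12, 2+11=13
a = 4: 4+4=8, 4+6=10, 4+10=14, 4+11=15
a = 6: 6+6=12, 6+10=16, 6+11=17
a = 10: 10+10=20, 10+11=21
a = 11: 11+11=22
Distinct sums: {-2, 1, 3, 4, 5, 6, 8, 9, 10, 12, 13, 14, 15, 16, 17, 20, 21, 22}
|A + A| = 18

|A + A| = 18


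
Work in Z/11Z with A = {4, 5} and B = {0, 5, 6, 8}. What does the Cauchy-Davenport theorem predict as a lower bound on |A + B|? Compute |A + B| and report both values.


Cauchy-Davenport: |A + B| ≥ min(p, |A| + |B| - 1) for A, B nonempty in Z/pZ.
|A| = 2, |B| = 4, p = 11.
CD lower bound = min(11, 2 + 4 - 1) = min(11, 5) = 5.
Compute A + B mod 11 directly:
a = 4: 4+0=4, 4+5=9, 4+6=10, 4+8=1
a = 5: 5+0=5, 5+5=10, 5+6=0, 5+8=2
A + B = {0, 1, 2, 4, 5, 9, 10}, so |A + B| = 7.
Verify: 7 ≥ 5? Yes ✓.

CD lower bound = 5, actual |A + B| = 7.


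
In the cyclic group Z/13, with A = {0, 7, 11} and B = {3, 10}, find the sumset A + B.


Work in Z/13Z: reduce every sum a + b modulo 13.
Enumerate all 6 pairs:
a = 0: 0+3=3, 0+10=10
a = 7: 7+3=10, 7+10=4
a = 11: 11+3=1, 11+10=8
Distinct residues collected: {1, 3, 4, 8, 10}
|A + B| = 5 (out of 13 total residues).

A + B = {1, 3, 4, 8, 10}


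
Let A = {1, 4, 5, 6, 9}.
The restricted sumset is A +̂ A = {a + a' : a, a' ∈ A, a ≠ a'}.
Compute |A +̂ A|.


Restricted sumset: A +̂ A = {a + a' : a ∈ A, a' ∈ A, a ≠ a'}.
Equivalently, take A + A and drop any sum 2a that is achievable ONLY as a + a for a ∈ A (i.e. sums representable only with equal summands).
Enumerate pairs (a, a') with a < a' (symmetric, so each unordered pair gives one sum; this covers all a ≠ a'):
  1 + 4 = 5
  1 + 5 = 6
  1 + 6 = 7
  1 + 9 = 10
  4 + 5 = 9
  4 + 6 = 10
  4 + 9 = 13
  5 + 6 = 11
  5 + 9 = 14
  6 + 9 = 15
Collected distinct sums: {5, 6, 7, 9, 10, 11, 13, 14, 15}
|A +̂ A| = 9
(Reference bound: |A +̂ A| ≥ 2|A| - 3 for |A| ≥ 2, with |A| = 5 giving ≥ 7.)

|A +̂ A| = 9


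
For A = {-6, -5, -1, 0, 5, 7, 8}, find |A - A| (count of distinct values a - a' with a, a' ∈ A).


A - A = {a - a' : a, a' ∈ A}; |A| = 7.
Bounds: 2|A|-1 ≤ |A - A| ≤ |A|² - |A| + 1, i.e. 13 ≤ |A - A| ≤ 43.
Note: 0 ∈ A - A always (from a - a). The set is symmetric: if d ∈ A - A then -d ∈ A - A.
Enumerate nonzero differences d = a - a' with a > a' (then include -d):
Positive differences: {1, 2, 3, 4, 5, 6, 7, 8, 9, 10, 11, 12, 13, 14}
Full difference set: {0} ∪ (positive diffs) ∪ (negative diffs).
|A - A| = 1 + 2·14 = 29 (matches direct enumeration: 29).

|A - A| = 29


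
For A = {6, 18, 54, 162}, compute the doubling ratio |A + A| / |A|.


|A| = 4.
Compute A + A by enumerating all 16 pairs.
A + A = {12, 24, 36, 60, 72, 108, 168, 180, 216, 324}, so |A + A| = 10.
K = |A + A| / |A| = 10/4 = 5/2 ≈ 2.5000.
Reference: AP of size 4 gives K = 7/4 ≈ 1.7500; a fully generic set of size 4 gives K ≈ 2.5000.

|A| = 4, |A + A| = 10, K = 10/4 = 5/2.


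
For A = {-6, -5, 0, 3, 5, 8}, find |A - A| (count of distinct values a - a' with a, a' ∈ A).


A - A = {a - a' : a, a' ∈ A}; |A| = 6.
Bounds: 2|A|-1 ≤ |A - A| ≤ |A|² - |A| + 1, i.e. 11 ≤ |A - A| ≤ 31.
Note: 0 ∈ A - A always (from a - a). The set is symmetric: if d ∈ A - A then -d ∈ A - A.
Enumerate nonzero differences d = a - a' with a > a' (then include -d):
Positive differences: {1, 2, 3, 5, 6, 8, 9, 10, 11, 13, 14}
Full difference set: {0} ∪ (positive diffs) ∪ (negative diffs).
|A - A| = 1 + 2·11 = 23 (matches direct enumeration: 23).

|A - A| = 23


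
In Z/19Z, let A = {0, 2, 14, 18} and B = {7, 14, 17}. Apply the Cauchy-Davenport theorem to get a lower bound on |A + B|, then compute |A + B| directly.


Cauchy-Davenport: |A + B| ≥ min(p, |A| + |B| - 1) for A, B nonempty in Z/pZ.
|A| = 4, |B| = 3, p = 19.
CD lower bound = min(19, 4 + 3 - 1) = min(19, 6) = 6.
Compute A + B mod 19 directly:
a = 0: 0+7=7, 0+14=14, 0+17=17
a = 2: 2+7=9, 2+14=16, 2+17=0
a = 14: 14+7=2, 14+14=9, 14+17=12
a = 18: 18+7=6, 18+14=13, 18+17=16
A + B = {0, 2, 6, 7, 9, 12, 13, 14, 16, 17}, so |A + B| = 10.
Verify: 10 ≥ 6? Yes ✓.

CD lower bound = 6, actual |A + B| = 10.


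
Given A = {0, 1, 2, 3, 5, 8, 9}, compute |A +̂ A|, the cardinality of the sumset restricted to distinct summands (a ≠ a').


Restricted sumset: A +̂ A = {a + a' : a ∈ A, a' ∈ A, a ≠ a'}.
Equivalently, take A + A and drop any sum 2a that is achievable ONLY as a + a for a ∈ A (i.e. sums representable only with equal summands).
Enumerate pairs (a, a') with a < a' (symmetric, so each unordered pair gives one sum; this covers all a ≠ a'):
  0 + 1 = 1
  0 + 2 = 2
  0 + 3 = 3
  0 + 5 = 5
  0 + 8 = 8
  0 + 9 = 9
  1 + 2 = 3
  1 + 3 = 4
  1 + 5 = 6
  1 + 8 = 9
  1 + 9 = 10
  2 + 3 = 5
  2 + 5 = 7
  2 + 8 = 10
  2 + 9 = 11
  3 + 5 = 8
  3 + 8 = 11
  3 + 9 = 12
  5 + 8 = 13
  5 + 9 = 14
  8 + 9 = 17
Collected distinct sums: {1, 2, 3, 4, 5, 6, 7, 8, 9, 10, 11, 12, 13, 14, 17}
|A +̂ A| = 15
(Reference bound: |A +̂ A| ≥ 2|A| - 3 for |A| ≥ 2, with |A| = 7 giving ≥ 11.)

|A +̂ A| = 15


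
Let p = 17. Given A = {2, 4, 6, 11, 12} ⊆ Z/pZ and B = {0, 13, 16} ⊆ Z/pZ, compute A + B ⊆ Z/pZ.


Work in Z/17Z: reduce every sum a + b modulo 17.
Enumerate all 15 pairs:
a = 2: 2+0=2, 2+13=15, 2+16=1
a = 4: 4+0=4, 4+13=0, 4+16=3
a = 6: 6+0=6, 6+13=2, 6+16=5
a = 11: 11+0=11, 11+13=7, 11+16=10
a = 12: 12+0=12, 12+13=8, 12+16=11
Distinct residues collected: {0, 1, 2, 3, 4, 5, 6, 7, 8, 10, 11, 12, 15}
|A + B| = 13 (out of 17 total residues).

A + B = {0, 1, 2, 3, 4, 5, 6, 7, 8, 10, 11, 12, 15}


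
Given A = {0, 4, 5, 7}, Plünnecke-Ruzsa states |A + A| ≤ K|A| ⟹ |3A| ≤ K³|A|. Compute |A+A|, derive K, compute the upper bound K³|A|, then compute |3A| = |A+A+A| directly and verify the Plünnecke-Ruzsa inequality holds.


|A| = 4.
Step 1: Compute A + A by enumerating all 16 pairs.
A + A = {0, 4, 5, 7, 8, 9, 10, 11, 12, 14}, so |A + A| = 10.
Step 2: Doubling constant K = |A + A|/|A| = 10/4 = 10/4 ≈ 2.5000.
Step 3: Plünnecke-Ruzsa gives |3A| ≤ K³·|A| = (2.5000)³ · 4 ≈ 62.5000.
Step 4: Compute 3A = A + A + A directly by enumerating all triples (a,b,c) ∈ A³; |3A| = 17.
Step 5: Check 17 ≤ 62.5000? Yes ✓.

K = 10/4, Plünnecke-Ruzsa bound K³|A| ≈ 62.5000, |3A| = 17, inequality holds.


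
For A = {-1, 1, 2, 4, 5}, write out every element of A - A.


A - A = {a - a' : a, a' ∈ A}.
Compute a - a' for each ordered pair (a, a'):
a = -1: -1--1=0, -1-1=-2, -1-2=-3, -1-4=-5, -1-5=-6
a = 1: 1--1=2, 1-1=0, 1-2=-1, 1-4=-3, 1-5=-4
a = 2: 2--1=3, 2-1=1, 2-2=0, 2-4=-2, 2-5=-3
a = 4: 4--1=5, 4-1=3, 4-2=2, 4-4=0, 4-5=-1
a = 5: 5--1=6, 5-1=4, 5-2=3, 5-4=1, 5-5=0
Collecting distinct values (and noting 0 appears from a-a):
A - A = {-6, -5, -4, -3, -2, -1, 0, 1, 2, 3, 4, 5, 6}
|A - A| = 13

A - A = {-6, -5, -4, -3, -2, -1, 0, 1, 2, 3, 4, 5, 6}


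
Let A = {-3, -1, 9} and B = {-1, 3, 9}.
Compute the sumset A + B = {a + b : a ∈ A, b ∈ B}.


A + B = {a + b : a ∈ A, b ∈ B}.
Enumerate all |A|·|B| = 3·3 = 9 pairs (a, b) and collect distinct sums.
a = -3: -3+-1=-4, -3+3=0, -3+9=6
a = -1: -1+-1=-2, -1+3=2, -1+9=8
a = 9: 9+-1=8, 9+3=12, 9+9=18
Collecting distinct sums: A + B = {-4, -2, 0, 2, 6, 8, 12, 18}
|A + B| = 8

A + B = {-4, -2, 0, 2, 6, 8, 12, 18}


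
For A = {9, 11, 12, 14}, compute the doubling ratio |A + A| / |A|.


|A| = 4.
Compute A + A by enumerating all 16 pairs.
A + A = {18, 20, 21, 22, 23, 24, 25, 26, 28}, so |A + A| = 9.
K = |A + A| / |A| = 9/4 (already in lowest terms) ≈ 2.2500.
Reference: AP of size 4 gives K = 7/4 ≈ 1.7500; a fully generic set of size 4 gives K ≈ 2.5000.

|A| = 4, |A + A| = 9, K = 9/4.


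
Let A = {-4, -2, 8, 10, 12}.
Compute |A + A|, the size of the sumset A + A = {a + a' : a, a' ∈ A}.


A + A = {a + a' : a, a' ∈ A}; |A| = 5.
General bounds: 2|A| - 1 ≤ |A + A| ≤ |A|(|A|+1)/2, i.e. 9 ≤ |A + A| ≤ 15.
Lower bound 2|A|-1 is attained iff A is an arithmetic progression.
Enumerate sums a + a' for a ≤ a' (symmetric, so this suffices):
a = -4: -4+-4=-8, -4+-2=-6, -4+8=4, -4+10=6, -4+12=8
a = -2: -2+-2=-4, -2+8=6, -2+10=8, -2+12=10
a = 8: 8+8=16, 8+10=18, 8+12=20
a = 10: 10+10=20, 10+12=22
a = 12: 12+12=24
Distinct sums: {-8, -6, -4, 4, 6, 8, 10, 16, 18, 20, 22, 24}
|A + A| = 12

|A + A| = 12


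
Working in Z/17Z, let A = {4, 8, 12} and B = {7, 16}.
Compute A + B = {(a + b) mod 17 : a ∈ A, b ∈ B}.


Work in Z/17Z: reduce every sum a + b modulo 17.
Enumerate all 6 pairs:
a = 4: 4+7=11, 4+16=3
a = 8: 8+7=15, 8+16=7
a = 12: 12+7=2, 12+16=11
Distinct residues collected: {2, 3, 7, 11, 15}
|A + B| = 5 (out of 17 total residues).

A + B = {2, 3, 7, 11, 15}


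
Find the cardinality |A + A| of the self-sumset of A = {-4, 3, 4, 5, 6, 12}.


A + A = {a + a' : a, a' ∈ A}; |A| = 6.
General bounds: 2|A| - 1 ≤ |A + A| ≤ |A|(|A|+1)/2, i.e. 11 ≤ |A + A| ≤ 21.
Lower bound 2|A|-1 is attained iff A is an arithmetic progression.
Enumerate sums a + a' for a ≤ a' (symmetric, so this suffices):
a = -4: -4+-4=-8, -4+3=-1, -4+4=0, -4+5=1, -4+6=2, -4+12=8
a = 3: 3+3=6, 3+4=7, 3+5=8, 3+6=9, 3+12=15
a = 4: 4+4=8, 4+5=9, 4+6=10, 4+12=16
a = 5: 5+5=10, 5+6=11, 5+12=17
a = 6: 6+6=12, 6+12=18
a = 12: 12+12=24
Distinct sums: {-8, -1, 0, 1, 2, 6, 7, 8, 9, 10, 11, 12, 15, 16, 17, 18, 24}
|A + A| = 17

|A + A| = 17


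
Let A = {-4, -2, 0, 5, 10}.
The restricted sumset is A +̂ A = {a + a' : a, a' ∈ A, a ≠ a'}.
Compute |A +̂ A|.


Restricted sumset: A +̂ A = {a + a' : a ∈ A, a' ∈ A, a ≠ a'}.
Equivalently, take A + A and drop any sum 2a that is achievable ONLY as a + a for a ∈ A (i.e. sums representable only with equal summands).
Enumerate pairs (a, a') with a < a' (symmetric, so each unordered pair gives one sum; this covers all a ≠ a'):
  -4 + -2 = -6
  -4 + 0 = -4
  -4 + 5 = 1
  -4 + 10 = 6
  -2 + 0 = -2
  -2 + 5 = 3
  -2 + 10 = 8
  0 + 5 = 5
  0 + 10 = 10
  5 + 10 = 15
Collected distinct sums: {-6, -4, -2, 1, 3, 5, 6, 8, 10, 15}
|A +̂ A| = 10
(Reference bound: |A +̂ A| ≥ 2|A| - 3 for |A| ≥ 2, with |A| = 5 giving ≥ 7.)

|A +̂ A| = 10


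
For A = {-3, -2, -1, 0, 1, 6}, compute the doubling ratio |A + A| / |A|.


|A| = 6.
Compute A + A by enumerating all 36 pairs.
A + A = {-6, -5, -4, -3, -2, -1, 0, 1, 2, 3, 4, 5, 6, 7, 12}, so |A + A| = 15.
K = |A + A| / |A| = 15/6 = 5/2 ≈ 2.5000.
Reference: AP of size 6 gives K = 11/6 ≈ 1.8333; a fully generic set of size 6 gives K ≈ 3.5000.

|A| = 6, |A + A| = 15, K = 15/6 = 5/2.


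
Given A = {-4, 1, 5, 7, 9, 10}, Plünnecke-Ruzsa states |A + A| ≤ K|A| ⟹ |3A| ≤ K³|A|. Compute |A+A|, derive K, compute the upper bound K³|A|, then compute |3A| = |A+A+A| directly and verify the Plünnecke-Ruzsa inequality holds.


|A| = 6.
Step 1: Compute A + A by enumerating all 36 pairs.
A + A = {-8, -3, 1, 2, 3, 5, 6, 8, 10, 11, 12, 14, 15, 16, 17, 18, 19, 20}, so |A + A| = 18.
Step 2: Doubling constant K = |A + A|/|A| = 18/6 = 18/6 ≈ 3.0000.
Step 3: Plünnecke-Ruzsa gives |3A| ≤ K³·|A| = (3.0000)³ · 6 ≈ 162.0000.
Step 4: Compute 3A = A + A + A directly by enumerating all triples (a,b,c) ∈ A³; |3A| = 34.
Step 5: Check 34 ≤ 162.0000? Yes ✓.

K = 18/6, Plünnecke-Ruzsa bound K³|A| ≈ 162.0000, |3A| = 34, inequality holds.


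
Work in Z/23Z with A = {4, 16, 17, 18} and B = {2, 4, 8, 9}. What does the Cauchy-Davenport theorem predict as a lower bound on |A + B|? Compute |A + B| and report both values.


Cauchy-Davenport: |A + B| ≥ min(p, |A| + |B| - 1) for A, B nonempty in Z/pZ.
|A| = 4, |B| = 4, p = 23.
CD lower bound = min(23, 4 + 4 - 1) = min(23, 7) = 7.
Compute A + B mod 23 directly:
a = 4: 4+2=6, 4+4=8, 4+8=12, 4+9=13
a = 16: 16+2=18, 16+4=20, 16+8=1, 16+9=2
a = 17: 17+2=19, 17+4=21, 17+8=2, 17+9=3
a = 18: 18+2=20, 18+4=22, 18+8=3, 18+9=4
A + B = {1, 2, 3, 4, 6, 8, 12, 13, 18, 19, 20, 21, 22}, so |A + B| = 13.
Verify: 13 ≥ 7? Yes ✓.

CD lower bound = 7, actual |A + B| = 13.


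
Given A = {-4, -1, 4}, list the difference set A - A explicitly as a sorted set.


A - A = {a - a' : a, a' ∈ A}.
Compute a - a' for each ordered pair (a, a'):
a = -4: -4--4=0, -4--1=-3, -4-4=-8
a = -1: -1--4=3, -1--1=0, -1-4=-5
a = 4: 4--4=8, 4--1=5, 4-4=0
Collecting distinct values (and noting 0 appears from a-a):
A - A = {-8, -5, -3, 0, 3, 5, 8}
|A - A| = 7

A - A = {-8, -5, -3, 0, 3, 5, 8}


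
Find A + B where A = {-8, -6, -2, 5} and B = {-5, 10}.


A + B = {a + b : a ∈ A, b ∈ B}.
Enumerate all |A|·|B| = 4·2 = 8 pairs (a, b) and collect distinct sums.
a = -8: -8+-5=-13, -8+10=2
a = -6: -6+-5=-11, -6+10=4
a = -2: -2+-5=-7, -2+10=8
a = 5: 5+-5=0, 5+10=15
Collecting distinct sums: A + B = {-13, -11, -7, 0, 2, 4, 8, 15}
|A + B| = 8

A + B = {-13, -11, -7, 0, 2, 4, 8, 15}


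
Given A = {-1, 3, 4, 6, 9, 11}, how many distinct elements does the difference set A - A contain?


A - A = {a - a' : a, a' ∈ A}; |A| = 6.
Bounds: 2|A|-1 ≤ |A - A| ≤ |A|² - |A| + 1, i.e. 11 ≤ |A - A| ≤ 31.
Note: 0 ∈ A - A always (from a - a). The set is symmetric: if d ∈ A - A then -d ∈ A - A.
Enumerate nonzero differences d = a - a' with a > a' (then include -d):
Positive differences: {1, 2, 3, 4, 5, 6, 7, 8, 10, 12}
Full difference set: {0} ∪ (positive diffs) ∪ (negative diffs).
|A - A| = 1 + 2·10 = 21 (matches direct enumeration: 21).

|A - A| = 21


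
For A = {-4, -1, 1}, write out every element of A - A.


A - A = {a - a' : a, a' ∈ A}.
Compute a - a' for each ordered pair (a, a'):
a = -4: -4--4=0, -4--1=-3, -4-1=-5
a = -1: -1--4=3, -1--1=0, -1-1=-2
a = 1: 1--4=5, 1--1=2, 1-1=0
Collecting distinct values (and noting 0 appears from a-a):
A - A = {-5, -3, -2, 0, 2, 3, 5}
|A - A| = 7

A - A = {-5, -3, -2, 0, 2, 3, 5}


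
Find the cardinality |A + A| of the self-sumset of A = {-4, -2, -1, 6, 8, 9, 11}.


A + A = {a + a' : a, a' ∈ A}; |A| = 7.
General bounds: 2|A| - 1 ≤ |A + A| ≤ |A|(|A|+1)/2, i.e. 13 ≤ |A + A| ≤ 28.
Lower bound 2|A|-1 is attained iff A is an arithmetic progression.
Enumerate sums a + a' for a ≤ a' (symmetric, so this suffices):
a = -4: -4+-4=-8, -4+-2=-6, -4+-1=-5, -4+6=2, -4+8=4, -4+9=5, -4+11=7
a = -2: -2+-2=-4, -2+-1=-3, -2+6=4, -2+8=6, -2+9=7, -2+11=9
a = -1: -1+-1=-2, -1+6=5, -1+8=7, -1+9=8, -1+11=10
a = 6: 6+6=12, 6+8=14, 6+9=15, 6+11=17
a = 8: 8+8=16, 8+9=17, 8+11=19
a = 9: 9+9=18, 9+11=20
a = 11: 11+11=22
Distinct sums: {-8, -6, -5, -4, -3, -2, 2, 4, 5, 6, 7, 8, 9, 10, 12, 14, 15, 16, 17, 18, 19, 20, 22}
|A + A| = 23

|A + A| = 23


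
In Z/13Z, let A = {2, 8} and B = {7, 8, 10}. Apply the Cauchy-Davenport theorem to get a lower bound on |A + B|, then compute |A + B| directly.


Cauchy-Davenport: |A + B| ≥ min(p, |A| + |B| - 1) for A, B nonempty in Z/pZ.
|A| = 2, |B| = 3, p = 13.
CD lower bound = min(13, 2 + 3 - 1) = min(13, 4) = 4.
Compute A + B mod 13 directly:
a = 2: 2+7=9, 2+8=10, 2+10=12
a = 8: 8+7=2, 8+8=3, 8+10=5
A + B = {2, 3, 5, 9, 10, 12}, so |A + B| = 6.
Verify: 6 ≥ 4? Yes ✓.

CD lower bound = 4, actual |A + B| = 6.


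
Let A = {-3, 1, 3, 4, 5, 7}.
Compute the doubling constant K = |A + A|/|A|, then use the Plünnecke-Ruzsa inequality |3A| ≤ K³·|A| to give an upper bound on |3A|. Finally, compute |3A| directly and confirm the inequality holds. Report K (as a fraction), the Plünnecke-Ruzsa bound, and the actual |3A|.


|A| = 6.
Step 1: Compute A + A by enumerating all 36 pairs.
A + A = {-6, -2, 0, 1, 2, 4, 5, 6, 7, 8, 9, 10, 11, 12, 14}, so |A + A| = 15.
Step 2: Doubling constant K = |A + A|/|A| = 15/6 = 15/6 ≈ 2.5000.
Step 3: Plünnecke-Ruzsa gives |3A| ≤ K³·|A| = (2.5000)³ · 6 ≈ 93.7500.
Step 4: Compute 3A = A + A + A directly by enumerating all triples (a,b,c) ∈ A³; |3A| = 25.
Step 5: Check 25 ≤ 93.7500? Yes ✓.

K = 15/6, Plünnecke-Ruzsa bound K³|A| ≈ 93.7500, |3A| = 25, inequality holds.


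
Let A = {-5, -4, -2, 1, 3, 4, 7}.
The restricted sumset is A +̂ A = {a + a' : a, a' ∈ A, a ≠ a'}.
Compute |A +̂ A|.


Restricted sumset: A +̂ A = {a + a' : a ∈ A, a' ∈ A, a ≠ a'}.
Equivalently, take A + A and drop any sum 2a that is achievable ONLY as a + a for a ∈ A (i.e. sums representable only with equal summands).
Enumerate pairs (a, a') with a < a' (symmetric, so each unordered pair gives one sum; this covers all a ≠ a'):
  -5 + -4 = -9
  -5 + -2 = -7
  -5 + 1 = -4
  -5 + 3 = -2
  -5 + 4 = -1
  -5 + 7 = 2
  -4 + -2 = -6
  -4 + 1 = -3
  -4 + 3 = -1
  -4 + 4 = 0
  -4 + 7 = 3
  -2 + 1 = -1
  -2 + 3 = 1
  -2 + 4 = 2
  -2 + 7 = 5
  1 + 3 = 4
  1 + 4 = 5
  1 + 7 = 8
  3 + 4 = 7
  3 + 7 = 10
  4 + 7 = 11
Collected distinct sums: {-9, -7, -6, -4, -3, -2, -1, 0, 1, 2, 3, 4, 5, 7, 8, 10, 11}
|A +̂ A| = 17
(Reference bound: |A +̂ A| ≥ 2|A| - 3 for |A| ≥ 2, with |A| = 7 giving ≥ 11.)

|A +̂ A| = 17
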